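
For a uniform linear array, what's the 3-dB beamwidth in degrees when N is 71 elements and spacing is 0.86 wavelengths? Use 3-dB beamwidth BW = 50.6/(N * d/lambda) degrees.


0.83 deg


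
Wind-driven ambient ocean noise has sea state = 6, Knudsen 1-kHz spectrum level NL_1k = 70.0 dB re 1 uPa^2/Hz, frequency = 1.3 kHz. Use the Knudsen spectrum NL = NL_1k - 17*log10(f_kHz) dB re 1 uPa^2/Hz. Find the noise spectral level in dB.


68.06 dB


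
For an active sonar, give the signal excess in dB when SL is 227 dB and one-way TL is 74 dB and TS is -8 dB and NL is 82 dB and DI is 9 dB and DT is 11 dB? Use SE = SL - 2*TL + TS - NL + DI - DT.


-13 dB


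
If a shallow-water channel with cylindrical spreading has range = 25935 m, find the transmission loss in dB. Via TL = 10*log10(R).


44.14 dB


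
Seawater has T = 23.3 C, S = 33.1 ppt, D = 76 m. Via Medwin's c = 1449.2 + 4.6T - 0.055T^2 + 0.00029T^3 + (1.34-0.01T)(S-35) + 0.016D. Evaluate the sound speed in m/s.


1529.3 m/s


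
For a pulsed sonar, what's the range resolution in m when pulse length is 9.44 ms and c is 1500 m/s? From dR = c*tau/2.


7.08 m


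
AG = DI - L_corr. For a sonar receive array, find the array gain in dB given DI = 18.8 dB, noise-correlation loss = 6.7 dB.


AG = DI - L_corr = 18.8 - 6.7 = 12.1

12.1 dB


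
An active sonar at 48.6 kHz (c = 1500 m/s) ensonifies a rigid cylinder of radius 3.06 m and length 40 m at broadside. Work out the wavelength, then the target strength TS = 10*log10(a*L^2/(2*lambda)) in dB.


Step 1: lambda = c/f = 1500/48600 = 0.03086 m
Step 2: TS = 10*log10(a*L^2/(2*lambda)) = 10*log10(3.06*40^2/(2*0.03086)) = 48.99

48.99 dB


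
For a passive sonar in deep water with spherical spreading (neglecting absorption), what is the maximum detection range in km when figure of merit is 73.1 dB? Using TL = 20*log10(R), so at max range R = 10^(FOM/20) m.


At max range FOM = TL, so 20*log10(R) = 73.1
R = 10^(73.1/20) = 4518.56 m = 4.52 km

4.52 km


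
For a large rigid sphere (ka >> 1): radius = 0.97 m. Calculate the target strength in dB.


TS = 10*log10(0.97^2 / 4) = 10*log10(0.235225) = -6.29

-6.29 dB


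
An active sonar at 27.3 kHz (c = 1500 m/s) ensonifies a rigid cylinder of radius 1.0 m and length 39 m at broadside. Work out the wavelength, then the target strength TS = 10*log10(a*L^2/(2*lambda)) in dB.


Step 1: lambda = c/f = 1500/27300 = 0.05495 m
Step 2: TS = 10*log10(a*L^2/(2*lambda)) = 10*log10(1.0*39^2/(2*0.05495)) = 41.41

41.41 dB


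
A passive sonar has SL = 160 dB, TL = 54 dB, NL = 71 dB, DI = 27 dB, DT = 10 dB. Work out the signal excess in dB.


52 dB


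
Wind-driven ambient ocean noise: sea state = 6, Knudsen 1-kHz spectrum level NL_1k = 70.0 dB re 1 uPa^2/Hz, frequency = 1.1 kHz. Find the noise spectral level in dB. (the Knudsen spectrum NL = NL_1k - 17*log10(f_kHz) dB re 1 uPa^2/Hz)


NL = NL_1k - 17*log10(f_kHz) = 70.0 - 17*log10(1.1) = 70.0 - (0.7) = 69.3

69.3 dB


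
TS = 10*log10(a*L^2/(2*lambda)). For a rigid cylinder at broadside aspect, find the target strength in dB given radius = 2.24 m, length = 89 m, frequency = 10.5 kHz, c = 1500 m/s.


lambda = 1500/10500 = 0.14286 m
TS = 10*log10(2.24*89^2/(2*0.14286)) = 47.93

47.93 dB


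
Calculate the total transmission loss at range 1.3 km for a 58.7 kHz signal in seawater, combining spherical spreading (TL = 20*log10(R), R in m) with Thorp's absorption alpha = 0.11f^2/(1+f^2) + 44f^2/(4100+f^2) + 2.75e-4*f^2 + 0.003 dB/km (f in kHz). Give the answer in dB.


89.78 dB


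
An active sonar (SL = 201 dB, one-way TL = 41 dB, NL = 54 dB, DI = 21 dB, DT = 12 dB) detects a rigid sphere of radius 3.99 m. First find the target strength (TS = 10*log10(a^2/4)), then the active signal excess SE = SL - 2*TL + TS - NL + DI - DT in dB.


Step 1: TS = 10*log10(3.99^2/4) = 6.0 dB
Step 2: SE = SL - 2*TL + TS - NL + DI - DT = 201 - 2*41 + (6.0) - 54 + 21 - 12 = 80.0

80.0 dB


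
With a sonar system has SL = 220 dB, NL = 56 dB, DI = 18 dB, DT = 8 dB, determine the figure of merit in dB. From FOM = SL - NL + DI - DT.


FOM = SL - NL + DI - DT = 220 - 56 + 18 - 8 = 174

174 dB


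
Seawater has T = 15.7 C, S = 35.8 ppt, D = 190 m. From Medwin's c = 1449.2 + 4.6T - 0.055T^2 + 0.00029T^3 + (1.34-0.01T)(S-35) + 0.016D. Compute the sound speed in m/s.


1512.97 m/s


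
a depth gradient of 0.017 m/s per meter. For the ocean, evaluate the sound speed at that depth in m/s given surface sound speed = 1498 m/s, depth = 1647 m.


c = 1498 + 0.017 * 1647 = 1525.999

1525.999 m/s


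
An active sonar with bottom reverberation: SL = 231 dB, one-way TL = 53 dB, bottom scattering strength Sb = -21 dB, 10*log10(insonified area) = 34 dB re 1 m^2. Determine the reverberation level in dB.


138 dB


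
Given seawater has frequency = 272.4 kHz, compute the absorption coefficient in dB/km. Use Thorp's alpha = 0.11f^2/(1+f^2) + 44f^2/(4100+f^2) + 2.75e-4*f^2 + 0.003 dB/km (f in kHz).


62.215 dB/km


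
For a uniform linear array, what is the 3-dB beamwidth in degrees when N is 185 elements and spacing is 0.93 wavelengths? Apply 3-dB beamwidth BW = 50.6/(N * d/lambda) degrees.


BW = 50.6 / (185 * 0.93) = 50.6 / 172.05 = 0.29

0.29 deg


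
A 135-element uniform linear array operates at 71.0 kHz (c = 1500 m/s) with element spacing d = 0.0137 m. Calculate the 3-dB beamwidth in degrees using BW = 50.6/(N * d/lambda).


Step 1: lambda = 1500/71000 = 0.02113 m
Step 2: d/lambda = 0.0137/0.02113 = 0.6484
Step 3: BW = 50.6/(N * d/lambda) = 50.6/(135 * 0.6484) = 0.58

0.58 deg


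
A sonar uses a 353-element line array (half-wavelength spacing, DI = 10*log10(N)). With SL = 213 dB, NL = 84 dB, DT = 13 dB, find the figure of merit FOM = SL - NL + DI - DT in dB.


141.48 dB


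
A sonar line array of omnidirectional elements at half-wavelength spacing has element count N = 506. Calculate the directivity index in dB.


27.04 dB


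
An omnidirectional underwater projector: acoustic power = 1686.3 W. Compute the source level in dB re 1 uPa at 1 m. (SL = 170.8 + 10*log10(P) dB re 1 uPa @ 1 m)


SL = 170.8 + 10*log10(1686.3) = 170.8 + 32.27 = 203.07

203.07 dB


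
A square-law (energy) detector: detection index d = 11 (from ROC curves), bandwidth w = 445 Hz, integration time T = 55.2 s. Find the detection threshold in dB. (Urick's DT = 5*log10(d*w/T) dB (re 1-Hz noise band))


9.74 dB


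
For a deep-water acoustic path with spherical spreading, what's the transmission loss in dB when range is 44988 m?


TL = 20*log10(44988) = 93.06

93.06 dB


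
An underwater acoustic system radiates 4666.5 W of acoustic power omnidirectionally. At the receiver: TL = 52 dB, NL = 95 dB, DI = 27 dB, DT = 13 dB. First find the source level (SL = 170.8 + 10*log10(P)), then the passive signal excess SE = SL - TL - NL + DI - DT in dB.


Step 1: SL = 170.8 + 10*log10(4666.5) = 207.49 dB
Step 2: SE = SL - TL - NL + DI - DT = 207.49 - 52 - 95 + 27 - 13 = 74.49

74.49 dB


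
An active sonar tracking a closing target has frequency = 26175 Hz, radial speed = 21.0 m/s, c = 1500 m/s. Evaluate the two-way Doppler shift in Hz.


732.9 Hz


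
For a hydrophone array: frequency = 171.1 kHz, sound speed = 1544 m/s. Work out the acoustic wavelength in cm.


lambda = c/f = 1544 / 171100 = 0.009 m = 0.9 cm

0.9 cm


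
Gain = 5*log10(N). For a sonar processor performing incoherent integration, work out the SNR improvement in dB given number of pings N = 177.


Gain = 5*log10(177) = 11.24

11.24 dB


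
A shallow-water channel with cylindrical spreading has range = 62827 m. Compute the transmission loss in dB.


TL = 10*log10(62827) = 47.98

47.98 dB


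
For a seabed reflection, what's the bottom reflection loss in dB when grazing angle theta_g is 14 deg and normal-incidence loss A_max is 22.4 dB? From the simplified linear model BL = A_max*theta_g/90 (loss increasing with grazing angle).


3.48 dB


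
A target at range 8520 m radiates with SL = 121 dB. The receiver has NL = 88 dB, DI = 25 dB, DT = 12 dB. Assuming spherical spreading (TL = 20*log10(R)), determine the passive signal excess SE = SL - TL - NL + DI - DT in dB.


-32.61 dB


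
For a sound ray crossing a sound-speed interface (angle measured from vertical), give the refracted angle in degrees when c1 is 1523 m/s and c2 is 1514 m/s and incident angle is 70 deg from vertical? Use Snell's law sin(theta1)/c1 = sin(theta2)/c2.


sin(theta2) = (c2/c1)*sin(theta1) = (1514/1523)*sin(70 deg) = 0.93414
theta2 = arcsin(0.93414) = 69.09

69.09 deg


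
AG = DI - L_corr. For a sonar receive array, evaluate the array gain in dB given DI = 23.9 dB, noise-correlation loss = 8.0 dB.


AG = DI - L_corr = 23.9 - 8.0 = 15.9

15.9 dB


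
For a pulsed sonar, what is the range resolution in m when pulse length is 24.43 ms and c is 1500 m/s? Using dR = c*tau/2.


dR = c*tau/2 = 1500 * 24.43e-3 / 2 = 18.3225

18.3225 m


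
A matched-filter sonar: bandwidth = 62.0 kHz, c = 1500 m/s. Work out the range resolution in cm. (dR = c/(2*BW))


dR = c/(2*BW) = 1500 / (2 * 62.0e3) = 0.0121 m = 1.21 cm

1.21 cm


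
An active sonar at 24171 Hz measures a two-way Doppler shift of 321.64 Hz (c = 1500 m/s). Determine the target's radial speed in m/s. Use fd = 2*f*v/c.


From fd = 2*f*v/c, v = c*fd/(2*f) = 1500 * 321.64 / (2*24171) = 9.98

9.98 m/s


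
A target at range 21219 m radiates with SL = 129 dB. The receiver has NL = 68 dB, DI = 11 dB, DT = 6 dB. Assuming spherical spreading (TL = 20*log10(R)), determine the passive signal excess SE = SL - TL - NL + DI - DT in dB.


Step 1: TL = 20*log10(21219) = 86.53 dB
Step 2: SE = 129 - 86.53 - 68 + 11 - 6 = -20.53

-20.53 dB


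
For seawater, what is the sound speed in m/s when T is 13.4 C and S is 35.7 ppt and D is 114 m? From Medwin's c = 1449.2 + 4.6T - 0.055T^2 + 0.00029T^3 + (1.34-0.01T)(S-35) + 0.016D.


c = 1449.2 + 4.6*13.4 - 0.055*13.4^2 + 0.00029*13.4^3 + (1.34 - 0.01*13.4)*(35.7 - 35) + 0.016*114 = 1504.33

1504.33 m/s


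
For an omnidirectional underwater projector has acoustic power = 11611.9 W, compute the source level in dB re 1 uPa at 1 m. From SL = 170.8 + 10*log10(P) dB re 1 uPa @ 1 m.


SL = 170.8 + 10*log10(11611.9) = 170.8 + 40.65 = 211.45

211.45 dB


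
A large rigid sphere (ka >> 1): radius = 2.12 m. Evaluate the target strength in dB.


TS = 10*log10(2.12^2 / 4) = 10*log10(1.1236) = 0.51

0.51 dB


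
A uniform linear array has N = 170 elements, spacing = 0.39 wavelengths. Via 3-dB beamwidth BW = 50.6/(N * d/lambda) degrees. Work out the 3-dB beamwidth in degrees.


BW = 50.6 / (170 * 0.39) = 50.6 / 66.3 = 0.76

0.76 deg


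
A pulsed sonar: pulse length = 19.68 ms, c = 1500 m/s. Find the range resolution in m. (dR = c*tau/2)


dR = c*tau/2 = 1500 * 19.68e-3 / 2 = 14.76

14.76 m


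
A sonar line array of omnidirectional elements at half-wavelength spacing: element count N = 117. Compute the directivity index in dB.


DI = 10*log10(117) = 20.68

20.68 dB


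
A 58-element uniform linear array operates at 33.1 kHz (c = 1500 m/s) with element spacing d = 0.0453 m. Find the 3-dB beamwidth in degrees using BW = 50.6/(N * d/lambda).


Step 1: lambda = 1500/33100 = 0.04532 m
Step 2: d/lambda = 0.0453/0.04532 = 0.9996
Step 3: BW = 50.6/(N * d/lambda) = 50.6/(58 * 0.9996) = 0.87

0.87 deg


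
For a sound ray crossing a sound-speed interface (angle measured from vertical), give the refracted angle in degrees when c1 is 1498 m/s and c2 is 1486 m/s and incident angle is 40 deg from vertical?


sin(theta2) = (c2/c1)*sin(theta1) = (1486/1498)*sin(40 deg) = 0.63764
theta2 = arcsin(0.63764) = 39.62

39.62 deg


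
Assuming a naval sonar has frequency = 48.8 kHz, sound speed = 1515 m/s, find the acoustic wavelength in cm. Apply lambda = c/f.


lambda = c/f = 1515 / 48800 = 0.031 m = 3.1 cm

3.1 cm


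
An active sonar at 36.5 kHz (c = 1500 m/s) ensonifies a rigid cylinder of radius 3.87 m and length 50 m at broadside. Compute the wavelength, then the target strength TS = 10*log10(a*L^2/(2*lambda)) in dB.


Step 1: lambda = c/f = 1500/36500 = 0.0411 m
Step 2: TS = 10*log10(a*L^2/(2*lambda)) = 10*log10(3.87*50^2/(2*0.0411)) = 50.71

50.71 dB


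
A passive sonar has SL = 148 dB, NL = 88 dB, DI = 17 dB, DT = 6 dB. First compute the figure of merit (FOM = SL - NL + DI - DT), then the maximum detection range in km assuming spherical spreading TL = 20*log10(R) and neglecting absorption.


Step 1: FOM = SL - NL + DI - DT = 148 - 88 + 17 - 6 = 71 dB
Step 2: at max range FOM = TL = 20*log10(R), so R = 10^(71/20) = 3548.13 m = 3.55 km

3.55 km


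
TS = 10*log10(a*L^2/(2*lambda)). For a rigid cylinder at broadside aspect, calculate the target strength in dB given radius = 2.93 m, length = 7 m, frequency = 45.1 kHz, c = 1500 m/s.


33.34 dB


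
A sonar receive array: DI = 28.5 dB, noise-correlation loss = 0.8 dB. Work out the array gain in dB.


AG = DI - L_corr = 28.5 - 0.8 = 27.7

27.7 dB


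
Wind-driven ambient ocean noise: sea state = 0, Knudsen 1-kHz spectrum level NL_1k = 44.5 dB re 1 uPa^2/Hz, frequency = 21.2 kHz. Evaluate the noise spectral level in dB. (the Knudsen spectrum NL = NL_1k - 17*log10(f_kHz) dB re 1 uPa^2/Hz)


21.95 dB


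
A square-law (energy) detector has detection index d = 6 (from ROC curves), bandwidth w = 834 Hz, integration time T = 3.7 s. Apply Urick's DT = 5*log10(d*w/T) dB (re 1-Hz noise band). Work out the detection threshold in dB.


15.66 dB


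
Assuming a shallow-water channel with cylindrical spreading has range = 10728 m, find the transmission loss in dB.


40.31 dB


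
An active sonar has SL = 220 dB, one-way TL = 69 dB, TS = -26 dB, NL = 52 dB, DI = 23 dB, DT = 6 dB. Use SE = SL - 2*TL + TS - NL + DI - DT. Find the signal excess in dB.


SE = SL - 2*TL + TS - NL + DI - DT = 220 - 2*69 + (-26) - 52 + 23 - 6 = 21

21 dB


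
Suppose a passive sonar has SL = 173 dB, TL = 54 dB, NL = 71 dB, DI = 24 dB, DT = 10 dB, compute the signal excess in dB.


SE = SL - TL - NL + DI - DT = 173 - 54 - 71 + 24 - 10 = 62

62 dB


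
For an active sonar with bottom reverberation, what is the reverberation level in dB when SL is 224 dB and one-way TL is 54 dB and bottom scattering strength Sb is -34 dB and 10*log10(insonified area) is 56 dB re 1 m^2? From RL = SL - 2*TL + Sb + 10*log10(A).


138 dB


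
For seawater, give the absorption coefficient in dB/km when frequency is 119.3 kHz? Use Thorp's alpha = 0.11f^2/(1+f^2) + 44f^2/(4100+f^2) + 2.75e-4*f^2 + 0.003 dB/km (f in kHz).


f^2 = 14232.49
alpha = 0.11*14232.49/(1+14232.49) + 44*14232.49/(4100+14232.49) + 2.75e-4*14232.49 + 0.003 = 38.186

38.186 dB/km


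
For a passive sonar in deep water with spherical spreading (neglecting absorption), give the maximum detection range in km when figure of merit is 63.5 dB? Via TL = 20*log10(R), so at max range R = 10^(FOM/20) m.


At max range FOM = TL, so 20*log10(R) = 63.5
R = 10^(63.5/20) = 1496.24 m = 1.5 km

1.5 km


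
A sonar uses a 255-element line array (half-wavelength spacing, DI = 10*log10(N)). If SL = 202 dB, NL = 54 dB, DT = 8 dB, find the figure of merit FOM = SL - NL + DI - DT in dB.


164.07 dB


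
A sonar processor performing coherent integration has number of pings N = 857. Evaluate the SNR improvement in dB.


Gain = 10*log10(857) = 29.33

29.33 dB


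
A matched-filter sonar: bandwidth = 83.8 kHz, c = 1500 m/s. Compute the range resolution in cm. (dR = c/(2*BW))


0.89 cm


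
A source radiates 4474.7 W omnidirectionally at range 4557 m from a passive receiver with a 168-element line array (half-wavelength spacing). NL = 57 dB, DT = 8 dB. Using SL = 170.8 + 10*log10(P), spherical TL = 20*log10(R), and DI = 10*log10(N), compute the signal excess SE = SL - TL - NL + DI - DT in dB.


Step 1: SL = 170.8 + 10*log10(4474.7) = 207.31 dB
Step 2: TL = 20*log10(4557) = 73.17 dB
Step 3: DI = 10*log10(168) = 22.25 dB
Step 4: SE = SL - TL - NL + DI - DT = 207.31 - 73.17 - 57 + 22.25 - 8 = 91.39

91.39 dB


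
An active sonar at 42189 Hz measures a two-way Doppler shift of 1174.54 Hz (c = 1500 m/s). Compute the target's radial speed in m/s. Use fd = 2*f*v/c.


From fd = 2*f*v/c, v = c*fd/(2*f) = 1500 * 1174.54 / (2*42189) = 20.88

20.88 m/s


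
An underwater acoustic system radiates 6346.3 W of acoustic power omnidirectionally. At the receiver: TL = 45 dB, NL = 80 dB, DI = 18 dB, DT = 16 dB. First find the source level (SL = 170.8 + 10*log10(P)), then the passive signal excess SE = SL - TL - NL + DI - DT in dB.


Step 1: SL = 170.8 + 10*log10(6346.3) = 208.83 dB
Step 2: SE = SL - TL - NL + DI - DT = 208.83 - 45 - 80 + 18 - 16 = 85.83

85.83 dB


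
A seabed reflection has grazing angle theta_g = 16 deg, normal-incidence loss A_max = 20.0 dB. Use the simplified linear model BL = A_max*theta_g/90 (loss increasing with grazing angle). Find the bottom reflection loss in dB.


BL = A_max * theta_g / 90 = 20.0 * 16 / 90 = 3.56

3.56 dB


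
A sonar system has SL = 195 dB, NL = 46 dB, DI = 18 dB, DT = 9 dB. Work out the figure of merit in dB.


FOM = SL - NL + DI - DT = 195 - 46 + 18 - 9 = 158

158 dB


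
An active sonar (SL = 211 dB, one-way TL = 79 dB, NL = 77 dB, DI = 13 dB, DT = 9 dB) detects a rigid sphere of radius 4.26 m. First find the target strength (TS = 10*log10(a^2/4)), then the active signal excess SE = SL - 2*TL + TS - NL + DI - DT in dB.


Step 1: TS = 10*log10(4.26^2/4) = 6.57 dB
Step 2: SE = SL - 2*TL + TS - NL + DI - DT = 211 - 2*79 + (6.57) - 77 + 13 - 9 = -13.43

-13.43 dB


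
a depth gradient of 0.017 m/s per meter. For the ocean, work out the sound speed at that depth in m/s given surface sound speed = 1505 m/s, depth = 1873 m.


1536.841 m/s


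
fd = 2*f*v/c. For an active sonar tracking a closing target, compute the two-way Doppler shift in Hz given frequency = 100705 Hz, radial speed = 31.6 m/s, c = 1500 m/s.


fd = 2*f*v/c = 2 * 100705 * 31.6 / 1500 = 4243.04

4243.04 Hz


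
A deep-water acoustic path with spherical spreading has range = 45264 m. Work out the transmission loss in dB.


TL = 20*log10(45264) = 93.12

93.12 dB


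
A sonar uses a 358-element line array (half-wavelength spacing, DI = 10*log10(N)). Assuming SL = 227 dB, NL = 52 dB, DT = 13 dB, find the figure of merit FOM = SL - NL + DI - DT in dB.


Step 1: DI = 10*log10(358) = 25.54 dB
Step 2: FOM = SL - NL + DI - DT = 227 - 52 + 25.54 - 13 = 187.54

187.54 dB


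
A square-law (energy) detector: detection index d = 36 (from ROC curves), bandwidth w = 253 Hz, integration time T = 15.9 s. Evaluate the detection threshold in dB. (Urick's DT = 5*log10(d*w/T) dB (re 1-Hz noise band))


DT = 5*log10(d*w/T) = 5*log10(36 * 253 / 15.9) = 5*log10(572.83) = 13.79

13.79 dB


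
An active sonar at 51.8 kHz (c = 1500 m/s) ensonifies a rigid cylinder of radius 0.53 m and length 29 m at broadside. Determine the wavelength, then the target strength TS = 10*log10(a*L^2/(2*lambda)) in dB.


Step 1: lambda = c/f = 1500/51800 = 0.02896 m
Step 2: TS = 10*log10(a*L^2/(2*lambda)) = 10*log10(0.53*29^2/(2*0.02896)) = 38.86

38.86 dB


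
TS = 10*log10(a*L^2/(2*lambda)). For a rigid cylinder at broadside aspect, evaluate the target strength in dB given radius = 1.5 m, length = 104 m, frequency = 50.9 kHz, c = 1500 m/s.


lambda = 1500/50900 = 0.02947 m
TS = 10*log10(1.5*104^2/(2*0.02947)) = 54.4

54.4 dB


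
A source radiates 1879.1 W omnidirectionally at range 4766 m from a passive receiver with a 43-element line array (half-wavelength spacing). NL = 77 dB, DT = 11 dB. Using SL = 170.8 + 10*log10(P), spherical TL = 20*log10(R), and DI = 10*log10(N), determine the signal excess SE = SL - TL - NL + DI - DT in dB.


58.31 dB


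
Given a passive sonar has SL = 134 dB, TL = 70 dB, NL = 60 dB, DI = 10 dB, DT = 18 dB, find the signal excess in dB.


SE = SL - TL - NL + DI - DT = 134 - 70 - 60 + 10 - 18 = -4

-4 dB


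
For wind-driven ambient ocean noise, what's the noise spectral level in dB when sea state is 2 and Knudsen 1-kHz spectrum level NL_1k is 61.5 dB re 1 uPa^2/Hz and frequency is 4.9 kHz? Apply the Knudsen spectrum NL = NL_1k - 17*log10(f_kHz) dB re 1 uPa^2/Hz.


49.77 dB


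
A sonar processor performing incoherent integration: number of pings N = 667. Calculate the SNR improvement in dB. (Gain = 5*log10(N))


14.12 dB


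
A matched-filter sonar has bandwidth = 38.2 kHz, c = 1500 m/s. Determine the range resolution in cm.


dR = c/(2*BW) = 1500 / (2 * 38.2e3) = 0.0196 m = 1.96 cm

1.96 cm


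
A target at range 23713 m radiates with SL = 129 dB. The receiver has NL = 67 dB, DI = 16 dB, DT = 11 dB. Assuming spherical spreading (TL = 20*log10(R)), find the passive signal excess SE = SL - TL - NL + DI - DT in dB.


-20.5 dB


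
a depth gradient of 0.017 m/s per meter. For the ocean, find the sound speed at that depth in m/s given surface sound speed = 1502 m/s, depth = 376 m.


c = 1502 + 0.017 * 376 = 1508.392

1508.392 m/s


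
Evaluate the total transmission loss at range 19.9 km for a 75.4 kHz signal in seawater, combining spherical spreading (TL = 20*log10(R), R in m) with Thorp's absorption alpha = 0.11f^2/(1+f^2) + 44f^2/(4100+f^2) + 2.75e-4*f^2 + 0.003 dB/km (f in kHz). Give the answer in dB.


Step 1 (Thorp): alpha = 0.11*5685.16/(1+5685.16) + 44*5685.16/(4100+5685.16) + 2.75e-4*5685.16 + 0.003 = 27.2403 dB/km
Step 2: TL_spread = 20*log10(19900) = 85.98 dB
Step 3: TL_abs = alpha*R = 27.2403 * 19.9 = 542.08 dB
Step 4: TL_total = 85.98 + 542.08 = 628.06

628.06 dB


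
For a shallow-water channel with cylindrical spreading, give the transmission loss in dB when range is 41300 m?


TL = 10*log10(41300) = 46.16

46.16 dB


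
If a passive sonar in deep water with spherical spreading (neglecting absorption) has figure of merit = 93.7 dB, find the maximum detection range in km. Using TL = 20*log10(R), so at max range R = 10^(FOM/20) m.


At max range FOM = TL, so 20*log10(R) = 93.7
R = 10^(93.7/20) = 48417.24 m = 48.42 km

48.42 km


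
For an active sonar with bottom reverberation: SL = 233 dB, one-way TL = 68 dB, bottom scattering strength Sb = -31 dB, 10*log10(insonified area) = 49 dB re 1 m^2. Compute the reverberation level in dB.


RL = SL - 2*TL + Sb + 10*log10(A) = 233 - 2*68 + (-31) + 49 = 115

115 dB


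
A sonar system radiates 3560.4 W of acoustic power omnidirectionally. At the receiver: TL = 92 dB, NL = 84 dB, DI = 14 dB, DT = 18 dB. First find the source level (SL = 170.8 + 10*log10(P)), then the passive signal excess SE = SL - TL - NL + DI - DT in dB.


Step 1: SL = 170.8 + 10*log10(3560.4) = 206.31 dB
Step 2: SE = SL - TL - NL + DI - DT = 206.31 - 92 - 84 + 14 - 18 = 26.31

26.31 dB


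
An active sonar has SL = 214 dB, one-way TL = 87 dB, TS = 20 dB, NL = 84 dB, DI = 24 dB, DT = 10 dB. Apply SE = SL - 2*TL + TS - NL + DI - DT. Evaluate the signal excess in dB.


SE = SL - 2*TL + TS - NL + DI - DT = 214 - 2*87 + (20) - 84 + 24 - 10 = -10

-10 dB


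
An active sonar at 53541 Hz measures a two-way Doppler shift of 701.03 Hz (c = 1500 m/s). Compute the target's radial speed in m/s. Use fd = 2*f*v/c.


From fd = 2*f*v/c, v = c*fd/(2*f) = 1500 * 701.03 / (2*53541) = 9.82

9.82 m/s


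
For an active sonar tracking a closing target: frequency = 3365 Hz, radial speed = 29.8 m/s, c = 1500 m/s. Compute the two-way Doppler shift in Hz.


fd = 2*f*v/c = 2 * 3365 * 29.8 / 1500 = 133.7

133.7 Hz


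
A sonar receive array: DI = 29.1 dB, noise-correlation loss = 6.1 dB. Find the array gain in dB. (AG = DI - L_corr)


23.0 dB


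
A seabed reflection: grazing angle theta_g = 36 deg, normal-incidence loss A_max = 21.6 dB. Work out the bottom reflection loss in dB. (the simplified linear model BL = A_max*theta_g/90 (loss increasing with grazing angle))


8.64 dB


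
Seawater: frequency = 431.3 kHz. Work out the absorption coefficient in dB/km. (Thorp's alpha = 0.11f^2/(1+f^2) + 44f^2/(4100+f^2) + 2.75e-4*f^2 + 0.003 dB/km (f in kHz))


f^2 = 186019.69
alpha = 0.11*186019.69/(1+186019.69) + 44*186019.69/(4100+186019.69) + 2.75e-4*186019.69 + 0.003 = 94.32

94.32 dB/km


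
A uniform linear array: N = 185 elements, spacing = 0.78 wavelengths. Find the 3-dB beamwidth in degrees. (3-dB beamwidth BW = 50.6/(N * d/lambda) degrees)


BW = 50.6 / (185 * 0.78) = 50.6 / 144.3 = 0.35

0.35 deg


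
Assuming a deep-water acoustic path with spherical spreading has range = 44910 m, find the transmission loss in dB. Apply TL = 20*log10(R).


TL = 20*log10(44910) = 93.05

93.05 dB


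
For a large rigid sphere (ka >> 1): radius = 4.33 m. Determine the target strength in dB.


6.71 dB


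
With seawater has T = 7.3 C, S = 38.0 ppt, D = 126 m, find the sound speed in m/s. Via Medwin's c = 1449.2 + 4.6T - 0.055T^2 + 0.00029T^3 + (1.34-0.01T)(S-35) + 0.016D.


c = 1449.2 + 4.6*7.3 - 0.055*7.3^2 + 0.00029*7.3^3 + (1.34 - 0.01*7.3)*(38.0 - 35) + 0.016*126 = 1485.78

1485.78 m/s


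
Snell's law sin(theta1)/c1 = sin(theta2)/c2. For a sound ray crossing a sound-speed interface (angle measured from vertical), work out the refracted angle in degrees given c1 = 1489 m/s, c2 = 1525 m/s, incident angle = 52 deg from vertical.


sin(theta2) = (c2/c1)*sin(theta1) = (1525/1489)*sin(52 deg) = 0.80706
theta2 = arcsin(0.80706) = 53.81

53.81 deg


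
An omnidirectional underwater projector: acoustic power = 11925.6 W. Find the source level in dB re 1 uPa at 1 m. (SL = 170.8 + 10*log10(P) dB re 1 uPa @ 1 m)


SL = 170.8 + 10*log10(11925.6) = 170.8 + 40.76 = 211.56

211.56 dB


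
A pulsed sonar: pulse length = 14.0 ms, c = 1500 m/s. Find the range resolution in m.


10.5 m


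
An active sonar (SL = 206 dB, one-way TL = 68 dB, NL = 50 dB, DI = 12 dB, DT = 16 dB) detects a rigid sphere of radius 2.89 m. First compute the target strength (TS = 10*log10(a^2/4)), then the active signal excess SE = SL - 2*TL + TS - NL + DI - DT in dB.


Step 1: TS = 10*log10(2.89^2/4) = 3.2 dB
Step 2: SE = SL - 2*TL + TS - NL + DI - DT = 206 - 2*68 + (3.2) - 50 + 12 - 16 = 19.2

19.2 dB


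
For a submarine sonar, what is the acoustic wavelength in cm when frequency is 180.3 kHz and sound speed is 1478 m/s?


0.82 cm


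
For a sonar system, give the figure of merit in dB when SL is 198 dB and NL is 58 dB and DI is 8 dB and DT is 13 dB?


135 dB


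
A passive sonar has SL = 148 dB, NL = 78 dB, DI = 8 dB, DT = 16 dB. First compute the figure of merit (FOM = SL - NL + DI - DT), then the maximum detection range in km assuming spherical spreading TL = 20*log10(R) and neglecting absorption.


Step 1: FOM = SL - NL + DI - DT = 148 - 78 + 8 - 16 = 62 dB
Step 2: at max range FOM = TL = 20*log10(R), so R = 10^(62/20) = 1258.93 m = 1.26 km

1.26 km


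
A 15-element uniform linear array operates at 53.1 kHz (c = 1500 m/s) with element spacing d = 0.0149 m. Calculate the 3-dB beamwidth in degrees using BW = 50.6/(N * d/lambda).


6.4 deg


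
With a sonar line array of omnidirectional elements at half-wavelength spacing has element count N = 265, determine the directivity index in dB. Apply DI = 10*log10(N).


24.23 dB


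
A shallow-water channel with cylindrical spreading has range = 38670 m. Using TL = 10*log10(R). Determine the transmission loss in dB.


TL = 10*log10(38670) = 45.87

45.87 dB


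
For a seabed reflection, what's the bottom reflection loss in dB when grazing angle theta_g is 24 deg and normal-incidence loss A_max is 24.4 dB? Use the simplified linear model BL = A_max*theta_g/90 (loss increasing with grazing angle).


BL = A_max * theta_g / 90 = 24.4 * 24 / 90 = 6.51

6.51 dB


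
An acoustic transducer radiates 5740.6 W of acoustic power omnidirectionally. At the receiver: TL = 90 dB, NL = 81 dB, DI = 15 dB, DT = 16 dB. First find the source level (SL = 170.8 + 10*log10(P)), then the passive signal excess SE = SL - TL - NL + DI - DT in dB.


Step 1: SL = 170.8 + 10*log10(5740.6) = 208.39 dB
Step 2: SE = SL - TL - NL + DI - DT = 208.39 - 90 - 81 + 15 - 16 = 36.39

36.39 dB


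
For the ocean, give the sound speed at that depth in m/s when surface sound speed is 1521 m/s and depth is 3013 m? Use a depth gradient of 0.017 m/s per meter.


c = 1521 + 0.017 * 3013 = 1572.221

1572.221 m/s


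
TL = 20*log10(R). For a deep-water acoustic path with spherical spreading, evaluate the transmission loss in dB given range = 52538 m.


94.41 dB


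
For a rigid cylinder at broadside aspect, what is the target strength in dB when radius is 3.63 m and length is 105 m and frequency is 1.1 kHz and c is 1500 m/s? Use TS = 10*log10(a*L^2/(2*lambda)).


lambda = 1500/1100 = 1.36364 m
TS = 10*log10(3.63*105^2/(2*1.36364)) = 41.67

41.67 dB


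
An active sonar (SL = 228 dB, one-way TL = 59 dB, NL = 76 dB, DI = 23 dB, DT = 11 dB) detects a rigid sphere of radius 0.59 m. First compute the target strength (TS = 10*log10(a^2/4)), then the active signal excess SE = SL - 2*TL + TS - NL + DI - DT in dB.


Step 1: TS = 10*log10(0.59^2/4) = -10.6 dB
Step 2: SE = SL - 2*TL + TS - NL + DI - DT = 228 - 2*59 + (-10.6) - 76 + 23 - 11 = 35.4

35.4 dB


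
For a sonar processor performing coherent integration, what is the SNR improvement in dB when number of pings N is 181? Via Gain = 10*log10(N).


Gain = 10*log10(181) = 22.58

22.58 dB


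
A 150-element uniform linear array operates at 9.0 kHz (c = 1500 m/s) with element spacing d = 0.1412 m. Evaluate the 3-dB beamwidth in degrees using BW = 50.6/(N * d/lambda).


Step 1: lambda = 1500/9000 = 0.16667 m
Step 2: d/lambda = 0.1412/0.16667 = 0.8472
Step 3: BW = 50.6/(N * d/lambda) = 50.6/(150 * 0.8472) = 0.4

0.4 deg


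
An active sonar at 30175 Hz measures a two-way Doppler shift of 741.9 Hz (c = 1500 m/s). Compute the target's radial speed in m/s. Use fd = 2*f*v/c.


18.44 m/s


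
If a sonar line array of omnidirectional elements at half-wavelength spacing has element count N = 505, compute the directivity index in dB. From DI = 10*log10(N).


DI = 10*log10(505) = 27.03

27.03 dB


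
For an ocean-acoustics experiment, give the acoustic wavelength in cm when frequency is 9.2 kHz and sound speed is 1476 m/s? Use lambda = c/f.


lambda = c/f = 1476 / 9200 = 0.1604 m = 16.04 cm

16.04 cm


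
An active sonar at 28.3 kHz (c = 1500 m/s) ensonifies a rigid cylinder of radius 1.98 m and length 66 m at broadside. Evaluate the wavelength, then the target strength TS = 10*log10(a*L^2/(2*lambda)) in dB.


Step 1: lambda = c/f = 1500/28300 = 0.053 m
Step 2: TS = 10*log10(a*L^2/(2*lambda)) = 10*log10(1.98*66^2/(2*0.053)) = 49.1

49.1 dB


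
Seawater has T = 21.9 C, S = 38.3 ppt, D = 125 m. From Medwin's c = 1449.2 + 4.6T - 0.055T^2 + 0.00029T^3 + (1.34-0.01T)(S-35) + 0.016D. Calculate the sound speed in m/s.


c = 1449.2 + 4.6*21.9 - 0.055*21.9^2 + 0.00029*21.9^3 + (1.34 - 0.01*21.9)*(38.3 - 35) + 0.016*125 = 1532.31

1532.31 m/s


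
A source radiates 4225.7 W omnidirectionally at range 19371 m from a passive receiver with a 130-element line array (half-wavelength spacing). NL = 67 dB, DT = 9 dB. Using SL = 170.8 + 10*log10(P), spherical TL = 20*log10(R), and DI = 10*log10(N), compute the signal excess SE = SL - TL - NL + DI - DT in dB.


Step 1: SL = 170.8 + 10*log10(4225.7) = 207.06 dB
Step 2: TL = 20*log10(19371) = 85.74 dB
Step 3: DI = 10*log10(130) = 21.14 dB
Step 4: SE = SL - TL - NL + DI - DT = 207.06 - 85.74 - 67 + 21.14 - 9 = 66.46

66.46 dB


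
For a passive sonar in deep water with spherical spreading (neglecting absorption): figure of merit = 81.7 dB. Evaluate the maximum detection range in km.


12.16 km


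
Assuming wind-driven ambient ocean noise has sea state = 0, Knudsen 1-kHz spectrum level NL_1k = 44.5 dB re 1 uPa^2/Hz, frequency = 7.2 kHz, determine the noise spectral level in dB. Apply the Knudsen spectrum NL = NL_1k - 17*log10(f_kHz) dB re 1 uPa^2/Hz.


NL = NL_1k - 17*log10(f_kHz) = 44.5 - 17*log10(7.2) = 44.5 - (14.57) = 29.93

29.93 dB


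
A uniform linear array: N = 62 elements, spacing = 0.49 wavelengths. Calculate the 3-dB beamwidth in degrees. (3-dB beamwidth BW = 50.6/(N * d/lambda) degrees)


1.67 deg


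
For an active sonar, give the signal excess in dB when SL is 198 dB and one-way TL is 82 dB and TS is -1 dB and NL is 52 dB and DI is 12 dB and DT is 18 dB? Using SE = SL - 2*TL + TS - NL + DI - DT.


SE = SL - 2*TL + TS - NL + DI - DT = 198 - 2*82 + (-1) - 52 + 12 - 18 = -25

-25 dB


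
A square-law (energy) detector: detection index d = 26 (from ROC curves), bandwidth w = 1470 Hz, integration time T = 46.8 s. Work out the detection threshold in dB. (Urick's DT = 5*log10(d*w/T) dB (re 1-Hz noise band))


DT = 5*log10(d*w/T) = 5*log10(26 * 1470 / 46.8) = 5*log10(816.67) = 14.56

14.56 dB


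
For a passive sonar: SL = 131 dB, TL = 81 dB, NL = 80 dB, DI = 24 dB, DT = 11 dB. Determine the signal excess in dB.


SE = SL - TL - NL + DI - DT = 131 - 81 - 80 + 24 - 11 = -17

-17 dB


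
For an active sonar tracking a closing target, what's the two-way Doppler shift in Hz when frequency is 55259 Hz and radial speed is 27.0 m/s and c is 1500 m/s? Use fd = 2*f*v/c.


fd = 2*f*v/c = 2 * 55259 * 27.0 / 1500 = 1989.32

1989.32 Hz


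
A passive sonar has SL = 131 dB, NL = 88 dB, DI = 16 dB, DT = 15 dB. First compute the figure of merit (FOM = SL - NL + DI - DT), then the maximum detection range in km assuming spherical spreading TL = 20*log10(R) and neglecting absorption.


Step 1: FOM = SL - NL + DI - DT = 131 - 88 + 16 - 15 = 44 dB
Step 2: at max range FOM = TL = 20*log10(R), so R = 10^(44/20) = 158.49 m = 0.16 km

0.16 km


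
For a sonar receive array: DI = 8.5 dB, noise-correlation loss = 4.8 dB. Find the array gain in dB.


AG = DI - L_corr = 8.5 - 4.8 = 3.7

3.7 dB


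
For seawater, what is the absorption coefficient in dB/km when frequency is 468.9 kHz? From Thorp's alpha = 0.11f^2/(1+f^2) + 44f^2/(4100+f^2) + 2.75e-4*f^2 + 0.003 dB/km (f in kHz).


f^2 = 219867.21
alpha = 0.11*219867.21/(1+219867.21) + 44*219867.21/(4100+219867.21) + 2.75e-4*219867.21 + 0.003 = 103.771

103.771 dB/km


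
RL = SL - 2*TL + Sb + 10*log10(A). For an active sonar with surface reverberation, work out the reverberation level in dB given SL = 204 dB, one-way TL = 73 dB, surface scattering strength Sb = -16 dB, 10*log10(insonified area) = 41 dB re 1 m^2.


RL = SL - 2*TL + Sb + 10*log10(A) = 204 - 2*73 + (-16) + 41 = 83

83 dB


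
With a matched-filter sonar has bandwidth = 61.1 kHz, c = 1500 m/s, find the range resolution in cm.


dR = c/(2*BW) = 1500 / (2 * 61.1e3) = 0.0123 m = 1.23 cm

1.23 cm


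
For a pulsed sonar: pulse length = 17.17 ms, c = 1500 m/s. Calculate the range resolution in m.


dR = c*tau/2 = 1500 * 17.17e-3 / 2 = 12.8775

12.8775 m


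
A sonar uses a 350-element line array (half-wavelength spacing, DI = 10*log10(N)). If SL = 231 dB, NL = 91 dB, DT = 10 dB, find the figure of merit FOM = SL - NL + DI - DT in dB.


Step 1: DI = 10*log10(350) = 25.44 dB
Step 2: FOM = SL - NL + DI - DT = 231 - 91 + 25.44 - 10 = 155.44

155.44 dB


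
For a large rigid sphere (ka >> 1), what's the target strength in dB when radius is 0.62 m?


-10.17 dB


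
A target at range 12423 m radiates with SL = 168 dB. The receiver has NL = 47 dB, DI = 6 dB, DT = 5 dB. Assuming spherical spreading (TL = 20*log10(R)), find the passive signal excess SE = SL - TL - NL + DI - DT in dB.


Step 1: TL = 20*log10(12423) = 81.88 dB
Step 2: SE = 168 - 81.88 - 47 + 6 - 5 = 40.12

40.12 dB


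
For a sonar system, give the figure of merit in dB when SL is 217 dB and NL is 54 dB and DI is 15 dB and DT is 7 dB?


171 dB


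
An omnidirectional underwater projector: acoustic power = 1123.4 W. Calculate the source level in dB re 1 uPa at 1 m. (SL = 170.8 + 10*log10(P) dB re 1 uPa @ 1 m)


201.31 dB


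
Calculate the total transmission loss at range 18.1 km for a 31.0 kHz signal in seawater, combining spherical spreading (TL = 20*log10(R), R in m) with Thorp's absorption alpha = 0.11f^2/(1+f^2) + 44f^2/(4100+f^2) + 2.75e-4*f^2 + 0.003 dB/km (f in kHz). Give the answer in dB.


Step 1 (Thorp): alpha = 0.11*961.0/(1+961.0) + 44*961.0/(4100+961.0) + 2.75e-4*961.0 + 0.003 = 8.732 dB/km
Step 2: TL_spread = 20*log10(18100) = 85.15 dB
Step 3: TL_abs = alpha*R = 8.732 * 18.1 = 158.05 dB
Step 4: TL_total = 85.15 + 158.05 = 243.2

243.2 dB


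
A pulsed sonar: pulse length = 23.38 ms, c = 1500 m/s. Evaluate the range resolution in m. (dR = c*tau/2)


17.535 m


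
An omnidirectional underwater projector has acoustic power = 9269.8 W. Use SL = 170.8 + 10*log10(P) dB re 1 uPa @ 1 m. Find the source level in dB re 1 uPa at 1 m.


210.47 dB


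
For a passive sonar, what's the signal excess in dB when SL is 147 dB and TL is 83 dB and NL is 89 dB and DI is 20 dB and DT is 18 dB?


-23 dB


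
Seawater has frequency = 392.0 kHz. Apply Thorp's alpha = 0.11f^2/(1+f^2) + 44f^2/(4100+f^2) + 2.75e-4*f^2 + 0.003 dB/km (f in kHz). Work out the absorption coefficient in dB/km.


85.227 dB/km


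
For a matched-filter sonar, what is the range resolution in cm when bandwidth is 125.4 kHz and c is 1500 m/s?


0.6 cm


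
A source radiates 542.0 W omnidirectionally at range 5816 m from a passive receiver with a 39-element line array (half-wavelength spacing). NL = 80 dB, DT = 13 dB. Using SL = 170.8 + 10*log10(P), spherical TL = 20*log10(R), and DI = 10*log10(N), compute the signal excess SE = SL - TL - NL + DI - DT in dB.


Step 1: SL = 170.8 + 10*log10(542.0) = 198.14 dB
Step 2: TL = 20*log10(5816) = 75.29 dB
Step 3: DI = 10*log10(39) = 15.91 dB
Step 4: SE = SL - TL - NL + DI - DT = 198.14 - 75.29 - 80 + 15.91 - 13 = 45.76

45.76 dB


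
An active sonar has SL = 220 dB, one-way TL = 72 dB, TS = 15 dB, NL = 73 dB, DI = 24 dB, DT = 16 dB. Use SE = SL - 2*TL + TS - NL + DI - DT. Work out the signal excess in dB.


SE = SL - 2*TL + TS - NL + DI - DT = 220 - 2*72 + (15) - 73 + 24 - 16 = 26

26 dB


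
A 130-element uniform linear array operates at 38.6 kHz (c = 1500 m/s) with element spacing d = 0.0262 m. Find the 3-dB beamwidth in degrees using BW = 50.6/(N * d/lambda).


Step 1: lambda = 1500/38600 = 0.03886 m
Step 2: d/lambda = 0.0262/0.03886 = 0.6742
Step 3: BW = 50.6/(N * d/lambda) = 50.6/(130 * 0.6742) = 0.58

0.58 deg


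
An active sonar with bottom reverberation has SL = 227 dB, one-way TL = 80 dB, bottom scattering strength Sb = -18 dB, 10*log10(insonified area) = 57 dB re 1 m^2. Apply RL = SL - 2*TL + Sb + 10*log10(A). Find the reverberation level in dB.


106 dB


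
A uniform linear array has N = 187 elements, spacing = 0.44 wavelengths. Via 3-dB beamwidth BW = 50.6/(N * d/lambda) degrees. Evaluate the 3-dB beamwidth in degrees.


BW = 50.6 / (187 * 0.44) = 50.6 / 82.28 = 0.61

0.61 deg


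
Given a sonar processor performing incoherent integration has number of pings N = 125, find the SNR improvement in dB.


Gain = 5*log10(125) = 10.48

10.48 dB


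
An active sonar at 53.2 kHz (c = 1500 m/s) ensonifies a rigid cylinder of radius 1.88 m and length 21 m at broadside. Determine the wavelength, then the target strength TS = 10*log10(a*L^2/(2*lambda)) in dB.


Step 1: lambda = c/f = 1500/53200 = 0.0282 m
Step 2: TS = 10*log10(a*L^2/(2*lambda)) = 10*log10(1.88*21^2/(2*0.0282)) = 41.67

41.67 dB


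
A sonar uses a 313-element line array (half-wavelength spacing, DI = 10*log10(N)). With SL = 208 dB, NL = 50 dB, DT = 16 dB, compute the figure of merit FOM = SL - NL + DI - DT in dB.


Step 1: DI = 10*log10(313) = 24.96 dB
Step 2: FOM = SL - NL + DI - DT = 208 - 50 + 24.96 - 16 = 166.96

166.96 dB
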